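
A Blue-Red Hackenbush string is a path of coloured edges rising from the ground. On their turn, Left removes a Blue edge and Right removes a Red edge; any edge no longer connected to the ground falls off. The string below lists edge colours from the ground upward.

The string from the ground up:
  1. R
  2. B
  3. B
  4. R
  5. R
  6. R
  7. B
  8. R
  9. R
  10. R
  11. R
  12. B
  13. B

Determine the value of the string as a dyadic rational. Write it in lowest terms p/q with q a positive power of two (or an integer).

-1913/4096

Prefix values for R B B R R R B R R R R B B via {L|R} + simplicity:
step 1: add R to get R; options L={ · } R={ 0 } so -1
step 2: add B to get RB; options L={ -1 } R={ 0 } so -1/2
step 3: add B to get RBB; options L={ -1 -1/2 } R={ 0 } so -1/4
step 4: add R to get RBBR; options L={ -1 -1/2 } R={ -1/4 0 } so -3/8
step 5: add R to get RBBRR; options L={ -1 -1/2 } R={ -3/8 -1/4 0 } so -7/16
step 6: add R to get RBBRRR; options L={ -1 -1/2 } R={ -7/16 -3/8 -1/4 0 } so -15/32
step 7: add B to get RBBRRRB; options L={ -1 -1/2 -15/32 } R={ -7/16 -3/8 -1/4 0 } so -29/64
step 8: add R to get RBBRRRBR; options L={ -1 -1/2 -15/32 } R={ -29/64 -7/16 -3/8 -1/4 0 } so -59/128
step 9: add R to get RBBRRRBRR; options L={ -1 -1/2 -15/32 } R={ -59/128 -29/64 -7/16 -3/8 -1/4 0 } so -119/256
step 10: add R to get RBBRRRBRRR; options L={ -1 -1/2 -15/32 } R={ -119/256 -59/128 -29/64 -7/16 -3/8 -1/4 0 } so -239/512
step 11: add R to get RBBRRRBRRRR; options L={ -1 -1/2 -15/32 } R={ -239/512 -119/256 -59/128 -29/64 -7/16 -3/8 -1/4 0 } so -479/1024
step 12: add B to get RBBRRRBRRRRB; options L={ -1 -1/2 -15/32 -479/1024 } R={ -239/512 -119/256 -59/128 -29/64 -7/16 -3/8 -1/4 0 } so -957/2048
step 13: add B to get RBBRRRBRRRRBB; options L={ -1 -1/2 -15/32 -479/1024 -957/2048 } R={ -239/512 -119/256 -59/128 -29/64 -7/16 -3/8 -1/4 0 } so -1913/4096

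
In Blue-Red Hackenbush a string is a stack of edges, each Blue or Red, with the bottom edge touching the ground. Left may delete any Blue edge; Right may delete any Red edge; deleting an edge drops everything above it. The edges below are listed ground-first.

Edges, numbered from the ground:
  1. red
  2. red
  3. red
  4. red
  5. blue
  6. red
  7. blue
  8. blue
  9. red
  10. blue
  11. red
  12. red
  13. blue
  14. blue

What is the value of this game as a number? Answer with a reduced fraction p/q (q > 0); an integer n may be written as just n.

-3673/1024

edge 1 of 14 (red): { ∅ | 0 } -> -1
edge 2 of 14 (red): { ∅ | -1; 0 } -> -2
edge 3 of 14 (red): { ∅ | -2; -1; 0 } -> -3
edge 4 of 14 (red): { ∅ | -3; -2; -1; 0 } -> -4
edge 5 of 14 (blue): { -4 | -3; -2; -1; 0 } -> -7/2
edge 6 of 14 (red): { -4 | -7/2; -3; -2; -1; 0 } -> -15/4
edge 7 of 14 (blue): { -4; -15/4 | -7/2; -3; -2; -1; 0 } -> -29/8
edge 8 of 14 (blue): { -4; -15/4; -29/8 | -7/2; -3; -2; -1; 0 } -> -57/16
edge 9 of 14 (red): { -4; -15/4; -29/8 | -57/16; -7/2; -3; -2; -1; 0 } -> -115/32
edge 10 of 14 (blue): { -4; -15/4; -29/8; -115/32 | -57/16; -7/2; -3; -2; -1; 0 } -> -229/64
edge 11 of 14 (red): { -4; -15/4; -29/8; -115/32 | -229/64; -57/16; -7/2; -3; -2; -1; 0 } -> -459/128
edge 12 of 14 (red): { -4; -15/4; -29/8; -115/32 | -459/128; -229/64; -57/16; -7/2; -3; -2; -1; 0 } -> -919/256
edge 13 of 14 (blue): { -4; -15/4; -29/8; -115/32; -919/256 | -459/128; -229/64; -57/16; -7/2; -3; -2; -1; 0 } -> -1837/512
edge 14 of 14 (blue): { -4; -15/4; -29/8; -115/32; -919/256; -1837/512 | -459/128; -229/64; -57/16; -7/2; -3; -2; -1; 0 } -> -3673/1024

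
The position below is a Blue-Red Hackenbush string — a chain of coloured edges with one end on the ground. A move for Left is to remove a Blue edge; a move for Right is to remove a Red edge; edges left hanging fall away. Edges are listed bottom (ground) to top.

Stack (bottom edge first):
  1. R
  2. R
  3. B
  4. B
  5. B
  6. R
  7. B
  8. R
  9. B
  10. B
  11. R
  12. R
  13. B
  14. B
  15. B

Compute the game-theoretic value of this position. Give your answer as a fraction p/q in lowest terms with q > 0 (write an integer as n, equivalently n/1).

Recurse on prefixes of the 15-edge string R R B B B R B R B B R R B B B:
edge 1 of 15 (R): { · | 0 } gives -1
edge 2 of 15 (R): { · | -1 0 } gives -2
edge 3 of 15 (B): { -2 | -1 0 } gives -3/2
edge 4 of 15 (B): { -2 -3/2 | -1 0 } gives -5/4
edge 5 of 15 (B): { -2 -3/2 -5/4 | -1 0 } gives -9/8
edge 6 of 15 (R): { -2 -3/2 -5/4 | -9/8 -1 0 } gives -19/16
edge 7 of 15 (B): { -2 -3/2 -5/4 -19/16 | -9/8 -1 0 } gives -37/32
edge 8 of 15 (R): { -2 -3/2 -5/4 -19/16 | -37/32 -9/8 -1 0 } gives -75/64
edge 9 of 15 (B): { -2 -3/2 -5/4 -19/16 -75/64 | -37/32 -9/8 -1 0 } gives -149/128
edge 10 of 15 (B): { -2 -3/2 -5/4 -19/16 -75/64 -149/128 | -37/32 -9/8 -1 0 } gives -297/256
edge 11 of 15 (R): { -2 -3/2 -5/4 -19/16 -75/64 -149/128 | -297/256 -37/32 -9/8 -1 0 } gives -595/512
edge 12 of 15 (R): { -2 -3/2 -5/4 -19/16 -75/64 -149/128 | -595/512 -297/256 -37/32 -9/8 -1 0 } gives -1191/1024
edge 13 of 15 (B): { -2 -3/2 -5/4 -19/16 -75/64 -149/128 -1191/1024 | -595/512 -297/256 -37/32 -9/8 -1 0 } gives -2381/2048
edge 14 of 15 (B): { -2 -3/2 -5/4 -19/16 -75/64 -149/128 -1191/1024 -2381/2048 | -595/512 -297/256 -37/32 -9/8 -1 0 } gives -4761/4096
edge 15 of 15 (B): { -2 -3/2 -5/4 -19/16 -75/64 -149/128 -1191/1024 -2381/2048 -4761/4096 | -595/512 -297/256 -37/32 -9/8 -1 0 } gives -9521/8192

-9521/8192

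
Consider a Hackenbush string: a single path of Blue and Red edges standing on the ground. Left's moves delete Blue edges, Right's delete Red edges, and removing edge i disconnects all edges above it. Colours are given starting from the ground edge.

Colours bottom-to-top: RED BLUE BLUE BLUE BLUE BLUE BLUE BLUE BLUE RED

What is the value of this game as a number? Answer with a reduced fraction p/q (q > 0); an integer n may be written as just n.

-3/512

Recurse on prefixes of the 10-edge string RED BLUE BLUE BLUE BLUE BLUE BLUE BLUE BLUE RED:
v_1 [R]  L=[(no moves)]  R=[0]  = -1
v_2 [RB]  L=[-1]  R=[0]  = -1/2
v_3 [RBB]  L=[-1 -1/2]  R=[0]  = -1/4
v_4 [RBBB]  L=[-1 -1/2 -1/4]  R=[0]  = -1/8
v_5 [RBBBB]  L=[-1 -1/2 -1/4 -1/8]  R=[0]  = -1/16
v_6 [RBBBBB]  L=[-1 -1/2 -1/4 -1/8 -1/16]  R=[0]  = -1/32
v_7 [RBBBBBB]  L=[-1 -1/2 -1/4 -1/8 -1/16 -1/32]  R=[0]  = -1/64
v_8 [RBBBBBBB]  L=[-1 -1/2 -1/4 -1/8 -1/16 -1/32 -1/64]  R=[0]  = -1/128
v_9 [RBBBBBBBB]  L=[-1 -1/2 -1/4 -1/8 -1/16 -1/32 -1/64 -1/128]  R=[0]  = -1/256
v_10 [RBBBBBBBBR]  L=[-1 -1/2 -1/4 -1/8 -1/16 -1/32 -1/64 -1/128]  R=[-1/256 0]  = -3/512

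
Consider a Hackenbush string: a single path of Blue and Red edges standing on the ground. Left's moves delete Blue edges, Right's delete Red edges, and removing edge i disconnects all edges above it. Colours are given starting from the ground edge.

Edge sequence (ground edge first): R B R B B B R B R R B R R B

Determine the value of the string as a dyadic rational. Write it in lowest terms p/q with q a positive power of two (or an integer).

-4461/8192

Build v(s[:k]) for k = 1..14, string s = R B R B B B R B R R B R R B.
R: Left { (no moves) }, Right { 0 } => simplest -1
RB: Left { -1 }, Right { 0 } => simplest -1/2
RBR: Left { -1 }, Right { -1/2; 0 } => simplest -3/4
RBRB: Left { -1; -3/4 }, Right { -1/2; 0 } => simplest -5/8
RBRBB: Left { -1; -3/4; -5/8 }, Right { -1/2; 0 } => simplest -9/16
RBRBBB: Left { -1; -3/4; -5/8; -9/16 }, Right { -1/2; 0 } => simplest -17/32
RBRBBBR: Left { -1; -3/4; -5/8; -9/16 }, Right { -17/32; -1/2; 0 } => simplest -35/64
RBRBBBRB: Left { -1; -3/4; -5/8; -9/16; -35/64 }, Right { -17/32; -1/2; 0 } => simplest -69/128
RBRBBBRBR: Left { -1; -3/4; -5/8; -9/16; -35/64 }, Right { -69/128; -17/32; -1/2; 0 } => simplest -139/256
RBRBBBRBRR: Left { -1; -3/4; -5/8; -9/16; -35/64 }, Right { -139/256; -69/128; -17/32; -1/2; 0 } => simplest -279/512
RBRBBBRBRRB: Left { -1; -3/4; -5/8; -9/16; -35/64; -279/512 }, Right { -139/256; -69/128; -17/32; -1/2; 0 } => simplest -557/1024
RBRBBBRBRRBR: Left { -1; -3/4; -5/8; -9/16; -35/64; -279/512 }, Right { -557/1024; -139/256; -69/128; -17/32; -1/2; 0 } => simplest -1115/2048
RBRBBBRBRRBRR: Left { -1; -3/4; -5/8; -9/16; -35/64; -279/512 }, Right { -1115/2048; -557/1024; -139/256; -69/128; -17/32; -1/2; 0 } => simplest -2231/4096
RBRBBBRBRRBRRB: Left { -1; -3/4; -5/8; -9/16; -35/64; -279/512; -2231/4096 }, Right { -1115/2048; -557/1024; -139/256; -69/128; -17/32; -1/2; 0 } => simplest -4461/8192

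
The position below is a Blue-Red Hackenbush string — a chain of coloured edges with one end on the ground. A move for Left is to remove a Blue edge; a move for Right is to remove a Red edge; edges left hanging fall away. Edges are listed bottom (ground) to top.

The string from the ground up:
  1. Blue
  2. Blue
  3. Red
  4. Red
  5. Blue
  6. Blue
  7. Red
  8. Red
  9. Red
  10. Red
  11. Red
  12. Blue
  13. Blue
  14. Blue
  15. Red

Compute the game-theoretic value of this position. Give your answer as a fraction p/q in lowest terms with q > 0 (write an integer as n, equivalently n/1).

11293/8192

Prefix values for Blue Blue Red Red Blue Blue Red Red Red Red Red Blue Blue Blue Red via {L|R} + simplicity:
edge 1 of 15 (Blue): { 0 | (no moves) } so 1
edge 2 of 15 (Blue): { 0, 1 | (no moves) } so 2
edge 3 of 15 (Red): { 0, 1 | 2 } so 3/2
edge 4 of 15 (Red): { 0, 1 | 3/2, 2 } so 5/4
edge 5 of 15 (Blue): { 0, 1, 5/4 | 3/2, 2 } so 11/8
edge 6 of 15 (Blue): { 0, 1, 5/4, 11/8 | 3/2, 2 } so 23/16
edge 7 of 15 (Red): { 0, 1, 5/4, 11/8 | 23/16, 3/2, 2 } so 45/32
edge 8 of 15 (Red): { 0, 1, 5/4, 11/8 | 45/32, 23/16, 3/2, 2 } so 89/64
edge 9 of 15 (Red): { 0, 1, 5/4, 11/8 | 89/64, 45/32, 23/16, 3/2, 2 } so 177/128
edge 10 of 15 (Red): { 0, 1, 5/4, 11/8 | 177/128, 89/64, 45/32, 23/16, 3/2, 2 } so 353/256
edge 11 of 15 (Red): { 0, 1, 5/4, 11/8 | 353/256, 177/128, 89/64, 45/32, 23/16, 3/2, 2 } so 705/512
edge 12 of 15 (Blue): { 0, 1, 5/4, 11/8, 705/512 | 353/256, 177/128, 89/64, 45/32, 23/16, 3/2, 2 } so 1411/1024
edge 13 of 15 (Blue): { 0, 1, 5/4, 11/8, 705/512, 1411/1024 | 353/256, 177/128, 89/64, 45/32, 23/16, 3/2, 2 } so 2823/2048
edge 14 of 15 (Blue): { 0, 1, 5/4, 11/8, 705/512, 1411/1024, 2823/2048 | 353/256, 177/128, 89/64, 45/32, 23/16, 3/2, 2 } so 5647/4096
edge 15 of 15 (Red): { 0, 1, 5/4, 11/8, 705/512, 1411/1024, 2823/2048 | 5647/4096, 353/256, 177/128, 89/64, 45/32, 23/16, 3/2, 2 } so 11293/8192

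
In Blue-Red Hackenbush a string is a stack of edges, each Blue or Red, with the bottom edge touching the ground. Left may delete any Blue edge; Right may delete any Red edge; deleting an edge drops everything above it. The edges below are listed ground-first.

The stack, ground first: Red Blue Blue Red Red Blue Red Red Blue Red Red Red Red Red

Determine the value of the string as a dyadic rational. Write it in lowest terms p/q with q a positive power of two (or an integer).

-3519/8192

Recurse on prefixes of the 14-edge string Red Blue Blue Red Red Blue Red Red Blue Red Red Red Red Red:
R: Left { ∅ }, Right { 0 } -> simplest -1
RB: Left { -1 }, Right { 0 } -> simplest -1/2
RBB: Left { -1,-1/2 }, Right { 0 } -> simplest -1/4
RBBR: Left { -1,-1/2 }, Right { -1/4,0 } -> simplest -3/8
RBBRR: Left { -1,-1/2 }, Right { -3/8,-1/4,0 } -> simplest -7/16
RBBRRB: Left { -1,-1/2,-7/16 }, Right { -3/8,-1/4,0 } -> simplest -13/32
RBBRRBR: Left { -1,-1/2,-7/16 }, Right { -13/32,-3/8,-1/4,0 } -> simplest -27/64
RBBRRBRR: Left { -1,-1/2,-7/16 }, Right { -27/64,-13/32,-3/8,-1/4,0 } -> simplest -55/128
RBBRRBRRB: Left { -1,-1/2,-7/16,-55/128 }, Right { -27/64,-13/32,-3/8,-1/4,0 } -> simplest -109/256
RBBRRBRRBR: Left { -1,-1/2,-7/16,-55/128 }, Right { -109/256,-27/64,-13/32,-3/8,-1/4,0 } -> simplest -219/512
RBBRRBRRBRR: Left { -1,-1/2,-7/16,-55/128 }, Right { -219/512,-109/256,-27/64,-13/32,-3/8,-1/4,0 } -> simplest -439/1024
RBBRRBRRBRRR: Left { -1,-1/2,-7/16,-55/128 }, Right { -439/1024,-219/512,-109/256,-27/64,-13/32,-3/8,-1/4,0 } -> simplest -879/2048
RBBRRBRRBRRRR: Left { -1,-1/2,-7/16,-55/128 }, Right { -879/2048,-439/1024,-219/512,-109/256,-27/64,-13/32,-3/8,-1/4,0 } -> simplest -1759/4096
RBBRRBRRBRRRRR: Left { -1,-1/2,-7/16,-55/128 }, Right { -1759/4096,-879/2048,-439/1024,-219/512,-109/256,-27/64,-13/32,-3/8,-1/4,0 } -> simplest -3519/8192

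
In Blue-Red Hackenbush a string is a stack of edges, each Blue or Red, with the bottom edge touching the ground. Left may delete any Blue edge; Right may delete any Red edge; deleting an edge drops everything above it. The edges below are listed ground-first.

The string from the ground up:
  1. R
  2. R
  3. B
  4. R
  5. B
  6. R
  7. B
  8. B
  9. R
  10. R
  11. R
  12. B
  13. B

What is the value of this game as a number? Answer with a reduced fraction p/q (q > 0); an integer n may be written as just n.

v_1 [R]  L=[(no moves)]  R=[0]  = -1
v_2 [RR]  L=[(no moves)]  R=[-1, 0]  = -2
v_3 [RRB]  L=[-2]  R=[-1, 0]  = -3/2
v_4 [RRBR]  L=[-2]  R=[-3/2, -1, 0]  = -7/4
v_5 [RRBRB]  L=[-2, -7/4]  R=[-3/2, -1, 0]  = -13/8
v_6 [RRBRBR]  L=[-2, -7/4]  R=[-13/8, -3/2, -1, 0]  = -27/16
v_7 [RRBRBRB]  L=[-2, -7/4, -27/16]  R=[-13/8, -3/2, -1, 0]  = -53/32
v_8 [RRBRBRBB]  L=[-2, -7/4, -27/16, -53/32]  R=[-13/8, -3/2, -1, 0]  = -105/64
v_9 [RRBRBRBBR]  L=[-2, -7/4, -27/16, -53/32]  R=[-105/64, -13/8, -3/2, -1, 0]  = -211/128
v_10 [RRBRBRBBRR]  L=[-2, -7/4, -27/16, -53/32]  R=[-211/128, -105/64, -13/8, -3/2, -1, 0]  = -423/256
v_11 [RRBRBRBBRRR]  L=[-2, -7/4, -27/16, -53/32]  R=[-423/256, -211/128, -105/64, -13/8, -3/2, -1, 0]  = -847/512
v_12 [RRBRBRBBRRRB]  L=[-2, -7/4, -27/16, -53/32, -847/512]  R=[-423/256, -211/128, -105/64, -13/8, -3/2, -1, 0]  = -1693/1024
v_13 [RRBRBRBBRRRBB]  L=[-2, -7/4, -27/16, -53/32, -847/512, -1693/1024]  R=[-423/256, -211/128, -105/64, -13/8, -3/2, -1, 0]  = -3385/2048

-3385/2048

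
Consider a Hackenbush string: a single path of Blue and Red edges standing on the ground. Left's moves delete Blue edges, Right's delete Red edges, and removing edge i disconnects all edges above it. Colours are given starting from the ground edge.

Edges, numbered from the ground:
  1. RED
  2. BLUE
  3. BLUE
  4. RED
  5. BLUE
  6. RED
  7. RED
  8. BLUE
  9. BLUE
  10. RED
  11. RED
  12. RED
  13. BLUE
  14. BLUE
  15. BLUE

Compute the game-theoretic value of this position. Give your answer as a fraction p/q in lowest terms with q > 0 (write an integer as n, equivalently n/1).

-5745/16384

edge 1 of 15 (RED): { ∅ | 0 } → -1
edge 2 of 15 (BLUE): { -1 | 0 } → -1/2
edge 3 of 15 (BLUE): { -1; -1/2 | 0 } → -1/4
edge 4 of 15 (RED): { -1; -1/2 | -1/4; 0 } → -3/8
edge 5 of 15 (BLUE): { -1; -1/2; -3/8 | -1/4; 0 } → -5/16
edge 6 of 15 (RED): { -1; -1/2; -3/8 | -5/16; -1/4; 0 } → -11/32
edge 7 of 15 (RED): { -1; -1/2; -3/8 | -11/32; -5/16; -1/4; 0 } → -23/64
edge 8 of 15 (BLUE): { -1; -1/2; -3/8; -23/64 | -11/32; -5/16; -1/4; 0 } → -45/128
edge 9 of 15 (BLUE): { -1; -1/2; -3/8; -23/64; -45/128 | -11/32; -5/16; -1/4; 0 } → -89/256
edge 10 of 15 (RED): { -1; -1/2; -3/8; -23/64; -45/128 | -89/256; -11/32; -5/16; -1/4; 0 } → -179/512
edge 11 of 15 (RED): { -1; -1/2; -3/8; -23/64; -45/128 | -179/512; -89/256; -11/32; -5/16; -1/4; 0 } → -359/1024
edge 12 of 15 (RED): { -1; -1/2; -3/8; -23/64; -45/128 | -359/1024; -179/512; -89/256; -11/32; -5/16; -1/4; 0 } → -719/2048
edge 13 of 15 (BLUE): { -1; -1/2; -3/8; -23/64; -45/128; -719/2048 | -359/1024; -179/512; -89/256; -11/32; -5/16; -1/4; 0 } → -1437/4096
edge 14 of 15 (BLUE): { -1; -1/2; -3/8; -23/64; -45/128; -719/2048; -1437/4096 | -359/1024; -179/512; -89/256; -11/32; -5/16; -1/4; 0 } → -2873/8192
edge 15 of 15 (BLUE): { -1; -1/2; -3/8; -23/64; -45/128; -719/2048; -1437/4096; -2873/8192 | -359/1024; -179/512; -89/256; -11/32; -5/16; -1/4; 0 } → -5745/16384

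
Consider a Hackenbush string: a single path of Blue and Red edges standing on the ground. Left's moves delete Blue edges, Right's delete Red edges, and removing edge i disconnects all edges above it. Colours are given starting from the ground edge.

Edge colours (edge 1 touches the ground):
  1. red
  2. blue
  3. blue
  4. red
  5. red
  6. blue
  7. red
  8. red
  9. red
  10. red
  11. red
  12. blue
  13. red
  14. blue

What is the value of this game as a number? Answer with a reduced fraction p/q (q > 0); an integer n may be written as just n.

-3573/8192

1 of 14 · r · max L −∞ · min R 0 ⇒ -1
2 of 14 · rb · max L -1 · min R 0 ⇒ -1/2
3 of 14 · rbb · max L -1/2 · min R 0 ⇒ -1/4
4 of 14 · rbbr · max L -1/2 · min R -1/4 ⇒ -3/8
5 of 14 · rbbrr · max L -1/2 · min R -3/8 ⇒ -7/16
6 of 14 · rbbrrb · max L -7/16 · min R -3/8 ⇒ -13/32
7 of 14 · rbbrrbr · max L -7/16 · min R -13/32 ⇒ -27/64
8 of 14 · rbbrrbrr · max L -7/16 · min R -27/64 ⇒ -55/128
9 of 14 · rbbrrbrrr · max L -7/16 · min R -55/128 ⇒ -111/256
10 of 14 · rbbrrbrrrr · max L -7/16 · min R -111/256 ⇒ -223/512
11 of 14 · rbbrrbrrrrr · max L -7/16 · min R -223/512 ⇒ -447/1024
12 of 14 · rbbrrbrrrrrb · max L -447/1024 · min R -223/512 ⇒ -893/2048
13 of 14 · rbbrrbrrrrrbr · max L -447/1024 · min R -893/2048 ⇒ -1787/4096
14 of 14 · rbbrrbrrrrrbrb · max L -1787/4096 · min R -893/2048 ⇒ -3573/8192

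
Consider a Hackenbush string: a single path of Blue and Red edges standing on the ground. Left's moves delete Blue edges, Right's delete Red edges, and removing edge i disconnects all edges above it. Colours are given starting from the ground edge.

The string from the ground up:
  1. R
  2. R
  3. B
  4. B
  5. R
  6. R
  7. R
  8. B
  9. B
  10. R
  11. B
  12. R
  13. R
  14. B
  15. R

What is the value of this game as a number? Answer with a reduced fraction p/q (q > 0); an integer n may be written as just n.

Prefix values for R R B B R R R B B R B R R B R via {L|R} + simplicity:
step 1: add R to get R; options L={ none } R={ 0 } => -1
step 2: add R to get RR; options L={ none } R={ -1 0 } => -2
step 3: add B to get RRB; options L={ -2 } R={ -1 0 } => -3/2
step 4: add B to get RRBB; options L={ -2 -3/2 } R={ -1 0 } => -5/4
step 5: add R to get RRBBR; options L={ -2 -3/2 } R={ -5/4 -1 0 } => -11/8
step 6: add R to get RRBBRR; options L={ -2 -3/2 } R={ -11/8 -5/4 -1 0 } => -23/16
step 7: add R to get RRBBRRR; options L={ -2 -3/2 } R={ -23/16 -11/8 -5/4 -1 0 } => -47/32
step 8: add B to get RRBBRRRB; options L={ -2 -3/2 -47/32 } R={ -23/16 -11/8 -5/4 -1 0 } => -93/64
step 9: add B to get RRBBRRRBB; options L={ -2 -3/2 -47/32 -93/64 } R={ -23/16 -11/8 -5/4 -1 0 } => -185/128
step 10: add R to get RRBBRRRBBR; options L={ -2 -3/2 -47/32 -93/64 } R={ -185/128 -23/16 -11/8 -5/4 -1 0 } => -371/256
step 11: add B to get RRBBRRRBBRB; options L={ -2 -3/2 -47/32 -93/64 -371/256 } R={ -185/128 -23/16 -11/8 -5/4 -1 0 } => -741/512
step 12: add R to get RRBBRRRBBRBR; options L={ -2 -3/2 -47/32 -93/64 -371/256 } R={ -741/512 -185/128 -23/16 -11/8 -5/4 -1 0 } => -1483/1024
step 13: add R to get RRBBRRRBBRBRR; options L={ -2 -3/2 -47/32 -93/64 -371/256 } R={ -1483/1024 -741/512 -185/128 -23/16 -11/8 -5/4 -1 0 } => -2967/2048
step 14: add B to get RRBBRRRBBRBRRB; options L={ -2 -3/2 -47/32 -93/64 -371/256 -2967/2048 } R={ -1483/1024 -741/512 -185/128 -23/16 -11/8 -5/4 -1 0 } => -5933/4096
step 15: add R to get RRBBRRRBBRBRRBR; options L={ -2 -3/2 -47/32 -93/64 -371/256 -2967/2048 } R={ -5933/4096 -1483/1024 -741/512 -185/128 -23/16 -11/8 -5/4 -1 0 } => -11867/8192

-11867/8192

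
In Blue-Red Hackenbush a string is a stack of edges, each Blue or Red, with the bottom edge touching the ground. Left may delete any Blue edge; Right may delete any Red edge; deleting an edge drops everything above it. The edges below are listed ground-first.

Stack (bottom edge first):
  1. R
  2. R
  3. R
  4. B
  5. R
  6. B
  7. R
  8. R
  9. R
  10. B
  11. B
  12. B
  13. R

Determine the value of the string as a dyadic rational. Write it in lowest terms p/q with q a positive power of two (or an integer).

1 of 13 · R · max L −∞ · min R 0 — -1
2 of 13 · RR · max L −∞ · min R -1 — -2
3 of 13 · RRR · max L −∞ · min R -2 — -3
4 of 13 · RRRB · max L -3 · min R -2 — -5/2
5 of 13 · RRRBR · max L -3 · min R -5/2 — -11/4
6 of 13 · RRRBRB · max L -11/4 · min R -5/2 — -21/8
7 of 13 · RRRBRBR · max L -11/4 · min R -21/8 — -43/16
8 of 13 · RRRBRBRR · max L -11/4 · min R -43/16 — -87/32
9 of 13 · RRRBRBRRR · max L -11/4 · min R -87/32 — -175/64
10 of 13 · RRRBRBRRRB · max L -175/64 · min R -87/32 — -349/128
11 of 13 · RRRBRBRRRBB · max L -349/128 · min R -87/32 — -697/256
12 of 13 · RRRBRBRRRBBB · max L -697/256 · min R -87/32 — -1393/512
13 of 13 · RRRBRBRRRBBBR · max L -697/256 · min R -1393/512 — -2787/1024

-2787/1024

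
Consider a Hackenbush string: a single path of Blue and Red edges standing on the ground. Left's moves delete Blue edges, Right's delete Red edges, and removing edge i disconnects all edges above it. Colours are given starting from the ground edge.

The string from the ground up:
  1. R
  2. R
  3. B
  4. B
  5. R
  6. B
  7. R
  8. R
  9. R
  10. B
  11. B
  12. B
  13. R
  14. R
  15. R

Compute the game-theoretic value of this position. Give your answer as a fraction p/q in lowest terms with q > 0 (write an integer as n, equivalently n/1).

step 1: add R to get R; options L={ ∅ } R={ 0 } ⇒ -1
step 2: add R to get RR; options L={ ∅ } R={ -1; 0 } ⇒ -2
step 3: add B to get RRB; options L={ -2 } R={ -1; 0 } ⇒ -3/2
step 4: add B to get RRBB; options L={ -2; -3/2 } R={ -1; 0 } ⇒ -5/4
step 5: add R to get RRBBR; options L={ -2; -3/2 } R={ -5/4; -1; 0 } ⇒ -11/8
step 6: add B to get RRBBRB; options L={ -2; -3/2; -11/8 } R={ -5/4; -1; 0 } ⇒ -21/16
step 7: add R to get RRBBRBR; options L={ -2; -3/2; -11/8 } R={ -21/16; -5/4; -1; 0 } ⇒ -43/32
step 8: add R to get RRBBRBRR; options L={ -2; -3/2; -11/8 } R={ -43/32; -21/16; -5/4; -1; 0 } ⇒ -87/64
step 9: add R to get RRBBRBRRR; options L={ -2; -3/2; -11/8 } R={ -87/64; -43/32; -21/16; -5/4; -1; 0 } ⇒ -175/128
step 10: add B to get RRBBRBRRRB; options L={ -2; -3/2; -11/8; -175/128 } R={ -87/64; -43/32; -21/16; -5/4; -1; 0 } ⇒ -349/256
step 11: add B to get RRBBRBRRRBB; options L={ -2; -3/2; -11/8; -175/128; -349/256 } R={ -87/64; -43/32; -21/16; -5/4; -1; 0 } ⇒ -697/512
step 12: add B to get RRBBRBRRRBBB; options L={ -2; -3/2; -11/8; -175/128; -349/256; -697/512 } R={ -87/64; -43/32; -21/16; -5/4; -1; 0 } ⇒ -1393/1024
step 13: add R to get RRBBRBRRRBBBR; options L={ -2; -3/2; -11/8; -175/128; -349/256; -697/512 } R={ -1393/1024; -87/64; -43/32; -21/16; -5/4; -1; 0 } ⇒ -2787/2048
step 14: add R to get RRBBRBRRRBBBRR; options L={ -2; -3/2; -11/8; -175/128; -349/256; -697/512 } R={ -2787/2048; -1393/1024; -87/64; -43/32; -21/16; -5/4; -1; 0 } ⇒ -5575/4096
step 15: add R to get RRBBRBRRRBBBRRR; options L={ -2; -3/2; -11/8; -175/128; -349/256; -697/512 } R={ -5575/4096; -2787/2048; -1393/1024; -87/64; -43/32; -21/16; -5/4; -1; 0 } ⇒ -11151/8192

-11151/8192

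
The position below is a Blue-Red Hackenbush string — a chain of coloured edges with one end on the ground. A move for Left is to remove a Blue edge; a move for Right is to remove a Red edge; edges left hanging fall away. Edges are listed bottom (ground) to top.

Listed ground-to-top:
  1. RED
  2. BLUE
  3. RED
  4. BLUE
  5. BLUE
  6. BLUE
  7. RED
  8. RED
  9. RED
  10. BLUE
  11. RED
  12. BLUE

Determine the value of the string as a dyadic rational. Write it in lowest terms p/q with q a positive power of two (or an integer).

1 of 12 · R · max L −∞ · min R 0 = -1
2 of 12 · RB · max L -1 · min R 0 = -1/2
3 of 12 · RBR · max L -1 · min R -1/2 = -3/4
4 of 12 · RBRB · max L -3/4 · min R -1/2 = -5/8
5 of 12 · RBRBB · max L -5/8 · min R -1/2 = -9/16
6 of 12 · RBRBBB · max L -9/16 · min R -1/2 = -17/32
7 of 12 · RBRBBBR · max L -9/16 · min R -17/32 = -35/64
8 of 12 · RBRBBBRR · max L -9/16 · min R -35/64 = -71/128
9 of 12 · RBRBBBRRR · max L -9/16 · min R -71/128 = -143/256
10 of 12 · RBRBBBRRRB · max L -143/256 · min R -71/128 = -285/512
11 of 12 · RBRBBBRRRBR · max L -143/256 · min R -285/512 = -571/1024
12 of 12 · RBRBBBRRRBRB · max L -571/1024 · min R -285/512 = -1141/2048

-1141/2048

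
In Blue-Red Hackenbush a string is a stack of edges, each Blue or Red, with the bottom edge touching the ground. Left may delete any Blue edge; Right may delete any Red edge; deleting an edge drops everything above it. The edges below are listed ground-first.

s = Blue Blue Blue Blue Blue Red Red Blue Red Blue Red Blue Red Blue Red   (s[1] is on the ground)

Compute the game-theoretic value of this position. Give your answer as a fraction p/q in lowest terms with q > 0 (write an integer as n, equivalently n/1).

4437/1024

Build val(s[:k]) for k = 1..15, string s = Blue Blue Blue Blue Blue Red Red Blue Red Blue Red Blue Red Blue Red.
B: Left { 0 }, Right { none } ⇒ simplest 1
BB: Left { 0, 1 }, Right { none } ⇒ simplest 2
BBB: Left { 0, 1, 2 }, Right { none } ⇒ simplest 3
BBBB: Left { 0, 1, 2, 3 }, Right { none } ⇒ simplest 4
BBBBB: Left { 0, 1, 2, 3, 4 }, Right { none } ⇒ simplest 5
BBBBBR: Left { 0, 1, 2, 3, 4 }, Right { 5 } ⇒ simplest 9/2
BBBBBRR: Left { 0, 1, 2, 3, 4 }, Right { 9/2, 5 } ⇒ simplest 17/4
BBBBBRRB: Left { 0, 1, 2, 3, 4, 17/4 }, Right { 9/2, 5 } ⇒ simplest 35/8
BBBBBRRBR: Left { 0, 1, 2, 3, 4, 17/4 }, Right { 35/8, 9/2, 5 } ⇒ simplest 69/16
BBBBBRRBRB: Left { 0, 1, 2, 3, 4, 17/4, 69/16 }, Right { 35/8, 9/2, 5 } ⇒ simplest 139/32
BBBBBRRBRBR: Left { 0, 1, 2, 3, 4, 17/4, 69/16 }, Right { 139/32, 35/8, 9/2, 5 } ⇒ simplest 277/64
BBBBBRRBRBRB: Left { 0, 1, 2, 3, 4, 17/4, 69/16, 277/64 }, Right { 139/32, 35/8, 9/2, 5 } ⇒ simplest 555/128
BBBBBRRBRBRBR: Left { 0, 1, 2, 3, 4, 17/4, 69/16, 277/64 }, Right { 555/128, 139/32, 35/8, 9/2, 5 } ⇒ simplest 1109/256
BBBBBRRBRBRBRB: Left { 0, 1, 2, 3, 4, 17/4, 69/16, 277/64, 1109/256 }, Right { 555/128, 139/32, 35/8, 9/2, 5 } ⇒ simplest 2219/512
BBBBBRRBRBRBRBR: Left { 0, 1, 2, 3, 4, 17/4, 69/16, 277/64, 1109/256 }, Right { 2219/512, 555/128, 139/32, 35/8, 9/2, 5 } ⇒ simplest 4437/1024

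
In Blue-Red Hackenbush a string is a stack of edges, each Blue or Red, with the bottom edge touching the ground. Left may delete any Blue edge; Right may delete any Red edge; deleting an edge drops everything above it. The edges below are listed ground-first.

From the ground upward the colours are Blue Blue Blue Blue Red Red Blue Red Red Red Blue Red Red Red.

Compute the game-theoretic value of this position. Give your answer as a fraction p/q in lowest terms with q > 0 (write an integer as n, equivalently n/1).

Prefix values for Blue Blue Blue Blue Red Red Blue Red Red Red Blue Red Red Red via {L|R} + simplicity:
edge 1 of 14 (Blue): { 0 | — } so 1
edge 2 of 14 (Blue): { 0, 1 | — } so 2
edge 3 of 14 (Blue): { 0, 1, 2 | — } so 3
edge 4 of 14 (Blue): { 0, 1, 2, 3 | — } so 4
edge 5 of 14 (Red): { 0, 1, 2, 3 | 4 } so 7/2
edge 6 of 14 (Red): { 0, 1, 2, 3 | 7/2, 4 } so 13/4
edge 7 of 14 (Blue): { 0, 1, 2, 3, 13/4 | 7/2, 4 } so 27/8
edge 8 of 14 (Red): { 0, 1, 2, 3, 13/4 | 27/8, 7/2, 4 } so 53/16
edge 9 of 14 (Red): { 0, 1, 2, 3, 13/4 | 53/16, 27/8, 7/2, 4 } so 105/32
edge 10 of 14 (Red): { 0, 1, 2, 3, 13/4 | 105/32, 53/16, 27/8, 7/2, 4 } so 209/64
edge 11 of 14 (Blue): { 0, 1, 2, 3, 13/4, 209/64 | 105/32, 53/16, 27/8, 7/2, 4 } so 419/128
edge 12 of 14 (Red): { 0, 1, 2, 3, 13/4, 209/64 | 419/128, 105/32, 53/16, 27/8, 7/2, 4 } so 837/256
edge 13 of 14 (Red): { 0, 1, 2, 3, 13/4, 209/64 | 837/256, 419/128, 105/32, 53/16, 27/8, 7/2, 4 } so 1673/512
edge 14 of 14 (Red): { 0, 1, 2, 3, 13/4, 209/64 | 1673/512, 837/256, 419/128, 105/32, 53/16, 27/8, 7/2, 4 } so 3345/1024

3345/1024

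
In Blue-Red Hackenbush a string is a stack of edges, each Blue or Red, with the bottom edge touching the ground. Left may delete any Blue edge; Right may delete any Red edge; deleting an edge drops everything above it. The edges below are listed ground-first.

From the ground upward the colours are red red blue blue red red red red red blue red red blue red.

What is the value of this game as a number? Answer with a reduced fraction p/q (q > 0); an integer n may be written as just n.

Prefix values for red red blue blue red red red red red blue red red blue red via {L|R} + simplicity:
r: Left { (no moves) }, Right { 0 } -> simplest -1
rr: Left { (no moves) }, Right { -1; 0 } -> simplest -2
rrb: Left { -2 }, Right { -1; 0 } -> simplest -3/2
rrbb: Left { -2; -3/2 }, Right { -1; 0 } -> simplest -5/4
rrbbr: Left { -2; -3/2 }, Right { -5/4; -1; 0 } -> simplest -11/8
rrbbrr: Left { -2; -3/2 }, Right { -11/8; -5/4; -1; 0 } -> simplest -23/16
rrbbrrr: Left { -2; -3/2 }, Right { -23/16; -11/8; -5/4; -1; 0 } -> simplest -47/32
rrbbrrrr: Left { -2; -3/2 }, Right { -47/32; -23/16; -11/8; -5/4; -1; 0 } -> simplest -95/64
rrbbrrrrr: Left { -2; -3/2 }, Right { -95/64; -47/32; -23/16; -11/8; -5/4; -1; 0 } -> simplest -191/128
rrbbrrrrrb: Left { -2; -3/2; -191/128 }, Right { -95/64; -47/32; -23/16; -11/8; -5/4; -1; 0 } -> simplest -381/256
rrbbrrrrrbr: Left { -2; -3/2; -191/128 }, Right { -381/256; -95/64; -47/32; -23/16; -11/8; -5/4; -1; 0 } -> simplest -763/512
rrbbrrrrrbrr: Left { -2; -3/2; -191/128 }, Right { -763/512; -381/256; -95/64; -47/32; -23/16; -11/8; -5/4; -1; 0 } -> simplest -1527/1024
rrbbrrrrrbrrb: Left { -2; -3/2; -191/128; -1527/1024 }, Right { -763/512; -381/256; -95/64; -47/32; -23/16; -11/8; -5/4; -1; 0 } -> simplest -3053/2048
rrbbrrrrrbrrbr: Left { -2; -3/2; -191/128; -1527/1024 }, Right { -3053/2048; -763/512; -381/256; -95/64; -47/32; -23/16; -11/8; -5/4; -1; 0 } -> simplest -6107/4096

-6107/4096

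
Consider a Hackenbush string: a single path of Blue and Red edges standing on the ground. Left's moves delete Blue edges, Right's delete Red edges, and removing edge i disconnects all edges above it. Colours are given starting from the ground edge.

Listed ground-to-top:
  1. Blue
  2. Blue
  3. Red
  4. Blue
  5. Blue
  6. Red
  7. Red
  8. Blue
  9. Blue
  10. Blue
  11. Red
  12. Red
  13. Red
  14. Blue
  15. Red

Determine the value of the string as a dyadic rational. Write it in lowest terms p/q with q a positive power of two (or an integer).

Build g(s[:k]) for k = 1..15, string s = Blue Blue Red Blue Blue Red Red Blue Blue Blue Red Red Red Blue Red.
edge 1 of 15 (Blue): { 0 | ∅ } = 1
edge 2 of 15 (Blue): { 0 1 | ∅ } = 2
edge 3 of 15 (Red): { 0 1 | 2 } = 3/2
edge 4 of 15 (Blue): { 0 1 3/2 | 2 } = 7/4
edge 5 of 15 (Blue): { 0 1 3/2 7/4 | 2 } = 15/8
edge 6 of 15 (Red): { 0 1 3/2 7/4 | 15/8 2 } = 29/16
edge 7 of 15 (Red): { 0 1 3/2 7/4 | 29/16 15/8 2 } = 57/32
edge 8 of 15 (Blue): { 0 1 3/2 7/4 57/32 | 29/16 15/8 2 } = 115/64
edge 9 of 15 (Blue): { 0 1 3/2 7/4 57/32 115/64 | 29/16 15/8 2 } = 231/128
edge 10 of 15 (Blue): { 0 1 3/2 7/4 57/32 115/64 231/128 | 29/16 15/8 2 } = 463/256
edge 11 of 15 (Red): { 0 1 3/2 7/4 57/32 115/64 231/128 | 463/256 29/16 15/8 2 } = 925/512
edge 12 of 15 (Red): { 0 1 3/2 7/4 57/32 115/64 231/128 | 925/512 463/256 29/16 15/8 2 } = 1849/1024
edge 13 of 15 (Red): { 0 1 3/2 7/4 57/32 115/64 231/128 | 1849/1024 925/512 463/256 29/16 15/8 2 } = 3697/2048
edge 14 of 15 (Blue): { 0 1 3/2 7/4 57/32 115/64 231/128 3697/2048 | 1849/1024 925/512 463/256 29/16 15/8 2 } = 7395/4096
edge 15 of 15 (Red): { 0 1 3/2 7/4 57/32 115/64 231/128 3697/2048 | 7395/4096 1849/1024 925/512 463/256 29/16 15/8 2 } = 14789/8192

14789/8192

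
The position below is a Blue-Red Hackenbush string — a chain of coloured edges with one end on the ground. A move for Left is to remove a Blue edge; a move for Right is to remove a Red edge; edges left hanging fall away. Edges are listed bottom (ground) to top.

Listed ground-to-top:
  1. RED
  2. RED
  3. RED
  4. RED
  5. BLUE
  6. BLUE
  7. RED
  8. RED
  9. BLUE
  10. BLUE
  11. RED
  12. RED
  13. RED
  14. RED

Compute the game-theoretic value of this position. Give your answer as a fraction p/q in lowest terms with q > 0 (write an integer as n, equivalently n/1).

-3487/1024

Recurse on prefixes of the 14-edge string RED RED RED RED BLUE BLUE RED RED BLUE BLUE RED RED RED RED:
R: Left { (no moves) }, Right { 0 } ⇒ simplest -1
RR: Left { (no moves) }, Right { -1 0 } ⇒ simplest -2
RRR: Left { (no moves) }, Right { -2 -1 0 } ⇒ simplest -3
RRRR: Left { (no moves) }, Right { -3 -2 -1 0 } ⇒ simplest -4
RRRRB: Left { -4 }, Right { -3 -2 -1 0 } ⇒ simplest -7/2
RRRRBB: Left { -4 -7/2 }, Right { -3 -2 -1 0 } ⇒ simplest -13/4
RRRRBBR: Left { -4 -7/2 }, Right { -13/4 -3 -2 -1 0 } ⇒ simplest -27/8
RRRRBBRR: Left { -4 -7/2 }, Right { -27/8 -13/4 -3 -2 -1 0 } ⇒ simplest -55/16
RRRRBBRRB: Left { -4 -7/2 -55/16 }, Right { -27/8 -13/4 -3 -2 -1 0 } ⇒ simplest -109/32
RRRRBBRRBB: Left { -4 -7/2 -55/16 -109/32 }, Right { -27/8 -13/4 -3 -2 -1 0 } ⇒ simplest -217/64
RRRRBBRRBBR: Left { -4 -7/2 -55/16 -109/32 }, Right { -217/64 -27/8 -13/4 -3 -2 -1 0 } ⇒ simplest -435/128
RRRRBBRRBBRR: Left { -4 -7/2 -55/16 -109/32 }, Right { -435/128 -217/64 -27/8 -13/4 -3 -2 -1 0 } ⇒ simplest -871/256
RRRRBBRRBBRRR: Left { -4 -7/2 -55/16 -109/32 }, Right { -871/256 -435/128 -217/64 -27/8 -13/4 -3 -2 -1 0 } ⇒ simplest -1743/512
RRRRBBRRBBRRRR: Left { -4 -7/2 -55/16 -109/32 }, Right { -1743/512 -871/256 -435/128 -217/64 -27/8 -13/4 -3 -2 -1 0 } ⇒ simplest -3487/1024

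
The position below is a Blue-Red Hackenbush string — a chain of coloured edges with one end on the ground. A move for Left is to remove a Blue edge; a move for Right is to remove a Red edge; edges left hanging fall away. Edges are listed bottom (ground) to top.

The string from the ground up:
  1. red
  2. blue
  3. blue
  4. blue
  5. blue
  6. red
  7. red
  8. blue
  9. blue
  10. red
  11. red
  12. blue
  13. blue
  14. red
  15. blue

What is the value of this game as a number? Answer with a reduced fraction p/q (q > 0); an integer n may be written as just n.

Recurse on prefixes of the 15-edge string red blue blue blue blue red red blue blue red red blue blue red blue:
r: Left {  }, Right { 0 } → simplest -1
rb: Left { -1 }, Right { 0 } → simplest -1/2
rbb: Left { -1 -1/2 }, Right { 0 } → simplest -1/4
rbbb: Left { -1 -1/2 -1/4 }, Right { 0 } → simplest -1/8
rbbbb: Left { -1 -1/2 -1/4 -1/8 }, Right { 0 } → simplest -1/16
rbbbbr: Left { -1 -1/2 -1/4 -1/8 }, Right { -1/16 0 } → simplest -3/32
rbbbbrr: Left { -1 -1/2 -1/4 -1/8 }, Right { -3/32 -1/16 0 } → simplest -7/64
rbbbbrrb: Left { -1 -1/2 -1/4 -1/8 -7/64 }, Right { -3/32 -1/16 0 } → simplest -13/128
rbbbbrrbb: Left { -1 -1/2 -1/4 -1/8 -7/64 -13/128 }, Right { -3/32 -1/16 0 } → simplest -25/256
rbbbbrrbbr: Left { -1 -1/2 -1/4 -1/8 -7/64 -13/128 }, Right { -25/256 -3/32 -1/16 0 } → simplest -51/512
rbbbbrrbbrr: Left { -1 -1/2 -1/4 -1/8 -7/64 -13/128 }, Right { -51/512 -25/256 -3/32 -1/16 0 } → simplest -103/1024
rbbbbrrbbrrb: Left { -1 -1/2 -1/4 -1/8 -7/64 -13/128 -103/1024 }, Right { -51/512 -25/256 -3/32 -1/16 0 } → simplest -205/2048
rbbbbrrbbrrbb: Left { -1 -1/2 -1/4 -1/8 -7/64 -13/128 -103/1024 -205/2048 }, Right { -51/512 -25/256 -3/32 -1/16 0 } → simplest -409/4096
rbbbbrrbbrrbbr: Left { -1 -1/2 -1/4 -1/8 -7/64 -13/128 -103/1024 -205/2048 }, Right { -409/4096 -51/512 -25/256 -3/32 -1/16 0 } → simplest -819/8192
rbbbbrrbbrrbbrb: Left { -1 -1/2 -1/4 -1/8 -7/64 -13/128 -103/1024 -205/2048 -819/8192 }, Right { -409/4096 -51/512 -25/256 -3/32 -1/16 0 } → simplest -1637/16384

-1637/16384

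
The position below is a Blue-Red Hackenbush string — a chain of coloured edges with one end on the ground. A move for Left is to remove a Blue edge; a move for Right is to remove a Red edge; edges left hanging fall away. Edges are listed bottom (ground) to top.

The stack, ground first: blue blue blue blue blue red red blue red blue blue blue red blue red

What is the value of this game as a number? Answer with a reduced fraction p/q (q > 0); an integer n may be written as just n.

4469/1024

Prefix values for blue blue blue blue blue red red blue red blue blue blue red blue red via {L|R} + simplicity:
step 1: add blue to get b; options L={ 0 } R={ · } → 1
step 2: add blue to get bb; options L={ 0,1 } R={ · } → 2
step 3: add blue to get bbb; options L={ 0,1,2 } R={ · } → 3
step 4: add blue to get bbbb; options L={ 0,1,2,3 } R={ · } → 4
step 5: add blue to get bbbbb; options L={ 0,1,2,3,4 } R={ · } → 5
step 6: add red to get bbbbbr; options L={ 0,1,2,3,4 } R={ 5 } → 9/2
step 7: add red to get bbbbbrr; options L={ 0,1,2,3,4 } R={ 9/2,5 } → 17/4
step 8: add blue to get bbbbbrrb; options L={ 0,1,2,3,4,17/4 } R={ 9/2,5 } → 35/8
step 9: add red to get bbbbbrrbr; options L={ 0,1,2,3,4,17/4 } R={ 35/8,9/2,5 } → 69/16
step 10: add blue to get bbbbbrrbrb; options L={ 0,1,2,3,4,17/4,69/16 } R={ 35/8,9/2,5 } → 139/32
step 11: add blue to get bbbbbrrbrbb; options L={ 0,1,2,3,4,17/4,69/16,139/32 } R={ 35/8,9/2,5 } → 279/64
step 12: add blue to get bbbbbrrbrbbb; options L={ 0,1,2,3,4,17/4,69/16,139/32,279/64 } R={ 35/8,9/2,5 } → 559/128
step 13: add red to get bbbbbrrbrbbbr; options L={ 0,1,2,3,4,17/4,69/16,139/32,279/64 } R={ 559/128,35/8,9/2,5 } → 1117/256
step 14: add blue to get bbbbbrrbrbbbrb; options L={ 0,1,2,3,4,17/4,69/16,139/32,279/64,1117/256 } R={ 559/128,35/8,9/2,5 } → 2235/512
step 15: add red to get bbbbbrrbrbbbrbr; options L={ 0,1,2,3,4,17/4,69/16,139/32,279/64,1117/256 } R={ 2235/512,559/128,35/8,9/2,5 } → 4469/1024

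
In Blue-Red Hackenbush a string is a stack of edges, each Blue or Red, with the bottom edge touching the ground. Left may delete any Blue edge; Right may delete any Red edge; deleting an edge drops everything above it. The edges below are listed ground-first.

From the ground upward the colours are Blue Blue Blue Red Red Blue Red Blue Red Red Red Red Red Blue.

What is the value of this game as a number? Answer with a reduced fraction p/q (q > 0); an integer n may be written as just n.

4739/2048

1 of 14 · B · max L 0 · min R +∞ = 1
2 of 14 · BB · max L 1 · min R +∞ = 2
3 of 14 · BBB · max L 2 · min R +∞ = 3
4 of 14 · BBBR · max L 2 · min R 3 = 5/2
5 of 14 · BBBRR · max L 2 · min R 5/2 = 9/4
6 of 14 · BBBRRB · max L 9/4 · min R 5/2 = 19/8
7 of 14 · BBBRRBR · max L 9/4 · min R 19/8 = 37/16
8 of 14 · BBBRRBRB · max L 37/16 · min R 19/8 = 75/32
9 of 14 · BBBRRBRBR · max L 37/16 · min R 75/32 = 149/64
10 of 14 · BBBRRBRBRR · max L 37/16 · min R 149/64 = 297/128
11 of 14 · BBBRRBRBRRR · max L 37/16 · min R 297/128 = 593/256
12 of 14 · BBBRRBRBRRRR · max L 37/16 · min R 593/256 = 1185/512
13 of 14 · BBBRRBRBRRRRR · max L 37/16 · min R 1185/512 = 2369/1024
14 of 14 · BBBRRBRBRRRRRB · max L 2369/1024 · min R 1185/512 = 4739/2048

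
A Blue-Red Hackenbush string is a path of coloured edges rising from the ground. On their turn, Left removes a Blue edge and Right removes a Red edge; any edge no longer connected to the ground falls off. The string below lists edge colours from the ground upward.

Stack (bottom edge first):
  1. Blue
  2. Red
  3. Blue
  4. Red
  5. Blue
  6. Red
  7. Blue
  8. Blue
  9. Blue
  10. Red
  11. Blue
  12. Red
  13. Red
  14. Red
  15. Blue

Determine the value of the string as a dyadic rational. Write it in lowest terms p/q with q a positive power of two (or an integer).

B: Left { 0 }, Right { none } -> simplest 1
BR: Left { 0 }, Right { 1 } -> simplest 1/2
BRB: Left { 0,1/2 }, Right { 1 } -> simplest 3/4
BRBR: Left { 0,1/2 }, Right { 3/4,1 } -> simplest 5/8
BRBRB: Left { 0,1/2,5/8 }, Right { 3/4,1 } -> simplest 11/16
BRBRBR: Left { 0,1/2,5/8 }, Right { 11/16,3/4,1 } -> simplest 21/32
BRBRBRB: Left { 0,1/2,5/8,21/32 }, Right { 11/16,3/4,1 } -> simplest 43/64
BRBRBRBB: Left { 0,1/2,5/8,21/32,43/64 }, Right { 11/16,3/4,1 } -> simplest 87/128
BRBRBRBBB: Left { 0,1/2,5/8,21/32,43/64,87/128 }, Right { 11/16,3/4,1 } -> simplest 175/256
BRBRBRBBBR: Left { 0,1/2,5/8,21/32,43/64,87/128 }, Right { 175/256,11/16,3/4,1 } -> simplest 349/512
BRBRBRBBBRB: Left { 0,1/2,5/8,21/32,43/64,87/128,349/512 }, Right { 175/256,11/16,3/4,1 } -> simplest 699/1024
BRBRBRBBBRBR: Left { 0,1/2,5/8,21/32,43/64,87/128,349/512 }, Right { 699/1024,175/256,11/16,3/4,1 } -> simplest 1397/2048
BRBRBRBBBRBRR: Left { 0,1/2,5/8,21/32,43/64,87/128,349/512 }, Right { 1397/2048,699/1024,175/256,11/16,3/4,1 } -> simplest 2793/4096
BRBRBRBBBRBRRR: Left { 0,1/2,5/8,21/32,43/64,87/128,349/512 }, Right { 2793/4096,1397/2048,699/1024,175/256,11/16,3/4,1 } -> simplest 5585/8192
BRBRBRBBBRBRRRB: Left { 0,1/2,5/8,21/32,43/64,87/128,349/512,5585/8192 }, Right { 2793/4096,1397/2048,699/1024,175/256,11/16,3/4,1 } -> simplest 11171/16384

11171/16384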